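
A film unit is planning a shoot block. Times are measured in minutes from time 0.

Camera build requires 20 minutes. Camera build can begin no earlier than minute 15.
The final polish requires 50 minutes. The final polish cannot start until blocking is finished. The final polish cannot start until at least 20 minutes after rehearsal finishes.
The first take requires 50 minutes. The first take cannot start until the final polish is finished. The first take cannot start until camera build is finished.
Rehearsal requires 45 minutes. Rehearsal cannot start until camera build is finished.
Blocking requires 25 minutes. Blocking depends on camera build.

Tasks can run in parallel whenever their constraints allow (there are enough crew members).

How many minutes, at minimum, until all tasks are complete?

200

After its own release at minute 15, camera build can start at minute 15 and finishes at minute 35.
Rehearsal cannot begin until camera build (finishes minute 35). It runs from minute 35 to 35 + 45 = minute 80.
After camera build (finishes minute 35), blocking can start at minute 35 and finishes at minute 60.
The final polish cannot start until blocking (finishes minute 60); rehearsal (finishes minute 80, plus 20-minute gap → minute 100). The controlling bound is minute 100, so the final polish finishes at 100 + 50 = minute 150.
The first take cannot start until the final polish (finishes minute 150); camera build (finishes minute 35). The controlling bound is minute 150, so the first take finishes at 150 + 50 = minute 200.
All tasks are finished once the last one completes. Finish times: Camera build at 35, Blocking at 60, Rehearsal at 80, The final polish at 150, The first take at 200. The latest is minute 200.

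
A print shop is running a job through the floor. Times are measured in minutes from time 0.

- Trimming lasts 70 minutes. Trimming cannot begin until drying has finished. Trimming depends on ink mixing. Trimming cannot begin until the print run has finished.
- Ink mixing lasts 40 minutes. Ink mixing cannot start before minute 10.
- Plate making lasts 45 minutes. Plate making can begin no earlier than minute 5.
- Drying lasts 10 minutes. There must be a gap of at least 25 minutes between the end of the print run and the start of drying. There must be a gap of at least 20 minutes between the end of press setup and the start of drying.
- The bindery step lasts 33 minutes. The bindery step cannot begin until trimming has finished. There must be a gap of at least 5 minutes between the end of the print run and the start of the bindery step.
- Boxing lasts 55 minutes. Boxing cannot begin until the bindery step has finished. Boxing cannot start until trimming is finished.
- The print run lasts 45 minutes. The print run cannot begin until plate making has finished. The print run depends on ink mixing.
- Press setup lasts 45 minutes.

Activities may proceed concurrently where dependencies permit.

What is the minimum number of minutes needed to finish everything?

Nothing blocks press setup, so it runs from minute 0 to minute 45.
Ink mixing waits on its own release at minute 10, so it starts at minute 10 and finishes at 10 + 40 = minute 50.
After its own release at minute 5, plate making can start at minute 5 and finishes at minute 50.
For the print run: plate making (finishes minute 50); ink mixing (finishes minute 50). Taking the maximum gives a start of minute 50, and it finishes at 50 + 45 = minute 95.
Drying has to wait for the print run (finishes minute 95, plus 25-minute gap → minute 120); press setup (finishes minute 45, plus 20-minute gap → minute 65). The latest of these is minute 120, so drying runs minute 120 to 120 + 10 = minute 130.
Trimming has to wait for drying (finishes minute 130); ink mixing (finishes minute 50); the print run (finishes minute 95). The latest of these is minute 130, so trimming runs minute 130 to 130 + 70 = minute 200.
The bindery step needs all of trimming (finishes minute 200); the print run (finishes minute 95, plus 5-minute gap → minute 100). That puts its earliest start at minute 200; it finishes at 200 + 33 = minute 233.
Boxing has to wait for the bindery step (finishes minute 233); trimming (finishes minute 200). The latest of these is minute 233, so boxing runs minute 233 to 233 + 55 = minute 288.
All tasks are finished once the last one completes. Finish times: Plate making at 50, Ink mixing at 50, Press setup at 45, The print run at 95, Drying at 130, Trimming at 200, The bindery step at 233, Boxing at 288. The latest is minute 288.

288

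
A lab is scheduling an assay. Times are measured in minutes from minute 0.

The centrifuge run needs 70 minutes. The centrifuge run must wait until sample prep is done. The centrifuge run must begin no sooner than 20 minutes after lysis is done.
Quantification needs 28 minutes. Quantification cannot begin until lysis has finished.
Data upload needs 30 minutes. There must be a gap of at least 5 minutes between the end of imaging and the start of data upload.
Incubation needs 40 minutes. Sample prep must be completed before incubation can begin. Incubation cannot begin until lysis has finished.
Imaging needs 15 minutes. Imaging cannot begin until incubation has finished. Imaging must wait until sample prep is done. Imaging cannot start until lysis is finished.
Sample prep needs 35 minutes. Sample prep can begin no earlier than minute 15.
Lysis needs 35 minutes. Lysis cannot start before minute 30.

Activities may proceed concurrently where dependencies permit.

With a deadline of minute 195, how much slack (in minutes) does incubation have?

After its own release at minute 30, lysis can start at minute 30 and finishes at minute 65.
Sample prep cannot begin until its own release at minute 15. It runs from minute 15 to 15 + 35 = minute 50.
Incubation cannot start until sample prep (finishes minute 50); lysis (finishes minute 65). The controlling bound is minute 65, so incubation finishes at 65 + 40 = minute 105.

Working backward from the deadline:
To finish by minute 195, data upload (duration 30) must start no later than minute 165.
Imaging feeds into data upload (must start by minute 165, minus 5-minute gap → minute 160); so imaging must finish by minute 160 and therefore start by minute 145.
Since imaging (must start by minute 145) depends on it, incubation must finish by minute 145. Backing off its 40-minute duration gives a latest start of minute 105.
So incubation can start as early as minute 65 and as late as minute 105, giving 105 − 65 = 40 minutes of slack.

40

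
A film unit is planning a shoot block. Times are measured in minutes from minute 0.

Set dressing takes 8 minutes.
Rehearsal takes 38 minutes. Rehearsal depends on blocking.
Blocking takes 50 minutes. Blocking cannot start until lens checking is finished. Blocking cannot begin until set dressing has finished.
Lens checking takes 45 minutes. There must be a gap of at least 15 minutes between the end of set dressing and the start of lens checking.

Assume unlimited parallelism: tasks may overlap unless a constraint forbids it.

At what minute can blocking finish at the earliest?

Set dressing has no prerequisites, so it starts at minute 0 and finishes at minute 8.
Lens checking cannot begin until set dressing (finishes minute 8, plus 15-minute gap → minute 23). It runs from minute 23 to 23 + 45 = minute 68.
Blocking has to wait for lens checking (finishes minute 68); set dressing (finishes minute 8). The latest of these is minute 68, so blocking runs minute 68 to 68 + 50 = minute 118.

118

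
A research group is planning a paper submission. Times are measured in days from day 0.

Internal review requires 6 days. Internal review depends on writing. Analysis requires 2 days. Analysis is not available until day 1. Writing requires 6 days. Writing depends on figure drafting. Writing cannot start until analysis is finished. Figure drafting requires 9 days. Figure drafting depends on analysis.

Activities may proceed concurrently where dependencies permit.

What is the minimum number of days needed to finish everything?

24

Analysis cannot begin until its own release at day 1. It runs from day 1 to 1 + 2 = day 3.
After analysis (finishes day 3), figure drafting can start at day 3 and finishes at day 12.
Writing needs all of figure drafting (finishes day 12); analysis (finishes day 3). That puts its earliest start at day 12; it finishes at 12 + 6 = day 18.
Internal review waits on writing (finishes day 18), so it starts at day 18 and finishes at 18 + 6 = day 24.
All tasks are finished once the last one completes. Finish times: Analysis at 3, Figure drafting at 12, Writing at 18, Internal review at 24. The latest is day 24.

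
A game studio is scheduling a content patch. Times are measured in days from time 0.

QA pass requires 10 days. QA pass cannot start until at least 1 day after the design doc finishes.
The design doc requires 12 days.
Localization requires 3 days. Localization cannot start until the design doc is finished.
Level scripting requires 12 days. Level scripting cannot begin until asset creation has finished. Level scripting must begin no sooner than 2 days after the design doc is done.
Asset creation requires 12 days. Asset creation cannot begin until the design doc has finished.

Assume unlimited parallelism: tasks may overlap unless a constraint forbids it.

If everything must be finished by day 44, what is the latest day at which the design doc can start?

8

Level scripting has no dependents, so it just needs to finish by day 44. Starting by 44 − 12 = day 32 achieves that.
Asset creation has to be done before level scripting (must start by day 32). That means finishing by day 32, i.e. starting by 32 − 12 = day 20.
To finish by day 44, localization (duration 3) must start no later than day 41.
QA pass must finish by day 44; it takes 10 days, so it must start by 44 − 10 = day 34.
For the design doc: asset creation (must start by day 20); level scripting (must start by day 32, minus 2-day gap → day 30); localization (must start by day 41); QA pass (must start by day 34, minus 1-day gap → day 33). The most restrictive is day 20; with a 12-day duration, the design doc must start by day 8.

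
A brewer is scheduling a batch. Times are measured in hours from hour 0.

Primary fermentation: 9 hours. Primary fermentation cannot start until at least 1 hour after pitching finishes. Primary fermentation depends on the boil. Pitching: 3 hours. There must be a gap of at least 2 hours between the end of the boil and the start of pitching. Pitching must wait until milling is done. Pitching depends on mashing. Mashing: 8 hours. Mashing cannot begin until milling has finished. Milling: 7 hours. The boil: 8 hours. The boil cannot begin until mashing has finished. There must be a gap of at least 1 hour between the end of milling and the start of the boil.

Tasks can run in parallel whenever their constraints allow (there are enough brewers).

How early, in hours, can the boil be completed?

Nothing blocks milling, so it runs from hour 0 to hour 7.
Mashing cannot begin until milling (finishes hour 7). It runs from hour 7 to 7 + 8 = hour 15.
The boil has to wait for mashing (finishes hour 15); milling (finishes hour 7, plus 1-hour gap → hour 8). The latest of these is hour 15, so the boil runs hour 15 to 15 + 8 = hour 23.

23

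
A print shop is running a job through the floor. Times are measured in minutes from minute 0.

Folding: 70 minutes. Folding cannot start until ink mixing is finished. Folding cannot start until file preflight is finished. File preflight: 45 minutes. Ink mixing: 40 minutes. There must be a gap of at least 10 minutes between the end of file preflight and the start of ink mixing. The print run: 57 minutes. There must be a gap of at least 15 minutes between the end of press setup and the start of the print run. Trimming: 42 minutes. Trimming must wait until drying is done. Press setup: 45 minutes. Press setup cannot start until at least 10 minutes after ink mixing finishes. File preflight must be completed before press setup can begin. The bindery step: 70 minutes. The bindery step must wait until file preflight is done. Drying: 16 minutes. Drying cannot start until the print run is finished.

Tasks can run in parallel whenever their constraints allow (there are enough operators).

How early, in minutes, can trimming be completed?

280

File preflight can start immediately at minute 0; it finishes at minute 45.
Ink mixing waits on file preflight (finishes minute 45, plus 10-minute gap → minute 55), so it starts at minute 55 and finishes at 55 + 40 = minute 95.
Press setup needs all of ink mixing (finishes minute 95, plus 10-minute gap → minute 105); file preflight (finishes minute 45). That puts its earliest start at minute 105; it finishes at 105 + 45 = minute 150.
The print run cannot begin until press setup (finishes minute 150, plus 15-minute gap → minute 165). It runs from minute 165 to 165 + 57 = minute 222.
Drying waits on the print run (finishes minute 222), so it starts at minute 222 and finishes at 222 + 16 = minute 238.
After drying (finishes minute 238), trimming can start at minute 238 and finishes at minute 280.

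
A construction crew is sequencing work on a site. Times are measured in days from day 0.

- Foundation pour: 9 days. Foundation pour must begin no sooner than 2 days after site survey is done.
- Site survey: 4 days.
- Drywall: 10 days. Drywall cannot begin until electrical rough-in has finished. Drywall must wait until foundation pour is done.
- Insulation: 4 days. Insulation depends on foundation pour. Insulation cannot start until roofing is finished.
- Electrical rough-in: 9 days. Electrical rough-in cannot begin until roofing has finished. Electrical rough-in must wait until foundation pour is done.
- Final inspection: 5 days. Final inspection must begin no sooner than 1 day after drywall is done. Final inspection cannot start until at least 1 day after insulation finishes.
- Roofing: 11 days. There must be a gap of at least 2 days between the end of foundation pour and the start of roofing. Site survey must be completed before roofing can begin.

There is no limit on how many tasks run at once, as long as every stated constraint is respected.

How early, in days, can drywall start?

37

Site survey can start immediately at day 0; it finishes at day 4.
Foundation pour waits on site survey (finishes day 4, plus 2-day gap → day 6), so it starts at day 6 and finishes at 6 + 9 = day 15.
Roofing has to wait for foundation pour (finishes day 15, plus 2-day gap → day 17); site survey (finishes day 4). The latest of these is day 17, so roofing runs day 17 to 17 + 11 = day 28.
For electrical rough-in: roofing (finishes day 28); foundation pour (finishes day 15). Taking the maximum gives a start of day 28, and it finishes at 28 + 9 = day 37.
Drywall waits on electrical rough-in (finishes day 37); foundation pour (finishes day 15). The latest of these is day 37, which is the earliest drywall can start.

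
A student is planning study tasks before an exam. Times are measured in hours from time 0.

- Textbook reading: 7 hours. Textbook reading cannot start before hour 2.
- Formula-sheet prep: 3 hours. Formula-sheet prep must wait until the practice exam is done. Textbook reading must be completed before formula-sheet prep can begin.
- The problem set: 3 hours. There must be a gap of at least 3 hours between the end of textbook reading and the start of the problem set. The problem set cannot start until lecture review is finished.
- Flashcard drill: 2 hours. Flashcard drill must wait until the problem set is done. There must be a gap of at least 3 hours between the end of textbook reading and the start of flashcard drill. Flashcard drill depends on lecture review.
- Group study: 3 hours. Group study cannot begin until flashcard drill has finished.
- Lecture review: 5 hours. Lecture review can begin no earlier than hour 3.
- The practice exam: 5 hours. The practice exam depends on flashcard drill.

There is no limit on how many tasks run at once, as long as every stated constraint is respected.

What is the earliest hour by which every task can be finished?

25

After its own release at hour 3, lecture review can start at hour 3 and finishes at hour 8.
Textbook reading cannot begin until its own release at hour 2. It runs from hour 2 to 2 + 7 = hour 9.
For the problem set: textbook reading (finishes hour 9, plus 3-hour gap → hour 12); lecture review (finishes hour 8). Taking the maximum gives a start of hour 12, and it finishes at 12 + 3 = hour 15.
Flashcard drill has to wait for the problem set (finishes hour 15); textbook reading (finishes hour 9, plus 3-hour gap → hour 12); lecture review (finishes hour 8). The latest of these is hour 15, so flashcard drill runs hour 15 to 15 + 2 = hour 17.
Group study waits on flashcard drill (finishes hour 17), so it starts at hour 17 and finishes at 17 + 3 = hour 20.
After flashcard drill (finishes hour 17), the practice exam can start at hour 17 and finishes at hour 22.
Formula-sheet prep needs all of the practice exam (finishes hour 22); textbook reading (finishes hour 9). That puts its earliest start at hour 22; it finishes at 22 + 3 = hour 25.
All tasks are finished once the last one completes. Finish times: Textbook reading at 9, Lecture review at 8, The problem set at 15, Flashcard drill at 17, The practice exam at 22, Group study at 20, Formula-sheet prep at 25. The latest is hour 25.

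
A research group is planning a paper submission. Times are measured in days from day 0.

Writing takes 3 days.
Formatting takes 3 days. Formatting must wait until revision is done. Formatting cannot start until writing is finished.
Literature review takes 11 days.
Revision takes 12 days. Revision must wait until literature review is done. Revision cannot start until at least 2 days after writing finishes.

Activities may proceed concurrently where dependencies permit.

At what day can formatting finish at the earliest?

Writing can start immediately at day 0; it finishes at day 3.
Literature review has no prerequisites, so it starts at day 0 and finishes at day 11.
Revision has to wait for literature review (finishes day 11); writing (finishes day 3, plus 2-day gap → day 5). The latest of these is day 11, so revision runs day 11 to 11 + 12 = day 23.
Formatting has to wait for revision (finishes day 23); writing (finishes day 3). The latest of these is day 23, so formatting runs day 23 to 23 + 3 = day 26.

26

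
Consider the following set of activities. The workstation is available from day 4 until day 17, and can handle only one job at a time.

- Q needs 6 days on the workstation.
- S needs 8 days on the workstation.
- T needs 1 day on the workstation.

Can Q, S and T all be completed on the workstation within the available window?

No

The workstation window is 17 − 4 = 13 days.
Running back to back, the jobs need 6 + 8 + 1 = 15 days on the workstation.
Since 15 > 13, they cannot all fit.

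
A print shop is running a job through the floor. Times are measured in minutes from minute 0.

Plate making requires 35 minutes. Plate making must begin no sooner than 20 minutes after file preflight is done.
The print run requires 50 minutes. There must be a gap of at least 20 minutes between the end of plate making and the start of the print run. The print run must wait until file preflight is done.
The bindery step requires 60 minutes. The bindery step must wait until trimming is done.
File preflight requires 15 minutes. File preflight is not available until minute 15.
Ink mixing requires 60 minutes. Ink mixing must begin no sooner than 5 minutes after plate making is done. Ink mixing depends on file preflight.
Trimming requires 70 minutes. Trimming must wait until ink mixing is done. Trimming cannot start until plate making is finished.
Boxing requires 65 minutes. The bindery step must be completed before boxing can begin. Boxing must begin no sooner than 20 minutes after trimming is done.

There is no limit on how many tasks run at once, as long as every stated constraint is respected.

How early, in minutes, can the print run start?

After its own release at minute 15, file preflight can start at minute 15 and finishes at minute 30.
After file preflight (finishes minute 30, plus 20-minute gap → minute 50), plate making can start at minute 50 and finishes at minute 85.
The print run waits on plate making (finishes minute 85, plus 20-minute gap → minute 105); file preflight (finishes minute 30). The latest of these is minute 105, which is the earliest the print run can start.

105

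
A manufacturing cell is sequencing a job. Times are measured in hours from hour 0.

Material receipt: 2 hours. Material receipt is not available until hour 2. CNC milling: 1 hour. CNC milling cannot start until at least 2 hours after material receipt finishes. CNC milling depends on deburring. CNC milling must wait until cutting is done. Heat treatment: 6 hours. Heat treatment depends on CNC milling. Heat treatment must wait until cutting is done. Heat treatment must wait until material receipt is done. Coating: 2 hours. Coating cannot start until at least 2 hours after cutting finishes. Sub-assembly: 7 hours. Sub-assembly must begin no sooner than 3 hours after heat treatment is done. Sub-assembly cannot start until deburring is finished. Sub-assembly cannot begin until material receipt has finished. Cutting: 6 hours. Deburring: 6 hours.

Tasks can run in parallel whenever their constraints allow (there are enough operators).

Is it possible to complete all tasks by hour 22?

Deburring has no prerequisites, so it starts at hour 0 and finishes at hour 6.
Cutting can start immediately at hour 0; it finishes at hour 6.
Coating waits on cutting (finishes hour 6, plus 2-hour gap → hour 8), so it starts at hour 8 and finishes at 8 + 2 = hour 10.
Material receipt waits on its own release at hour 2, so it starts at hour 2 and finishes at 2 + 2 = hour 4.
CNC milling needs all of material receipt (finishes hour 4, plus 2-hour gap → hour 6); deburring (finishes hour 6); cutting (finishes hour 6). That puts its earliest start at hour 6; it finishes at 6 + 1 = hour 7.
Heat treatment cannot start until CNC milling (finishes hour 7); cutting (finishes hour 6); material receipt (finishes hour 4). The controlling bound is hour 7, so heat treatment finishes at 7 + 6 = hour 13.
Sub-assembly cannot start until heat treatment (finishes hour 13, plus 3-hour gap → hour 16); deburring (finishes hour 6); material receipt (finishes hour 4). The controlling bound is hour 16, so sub-assembly finishes at 16 + 7 = hour 23.
The earliest everything can be done is hour 23, which is after the deadline of 22, so it is not possible.

No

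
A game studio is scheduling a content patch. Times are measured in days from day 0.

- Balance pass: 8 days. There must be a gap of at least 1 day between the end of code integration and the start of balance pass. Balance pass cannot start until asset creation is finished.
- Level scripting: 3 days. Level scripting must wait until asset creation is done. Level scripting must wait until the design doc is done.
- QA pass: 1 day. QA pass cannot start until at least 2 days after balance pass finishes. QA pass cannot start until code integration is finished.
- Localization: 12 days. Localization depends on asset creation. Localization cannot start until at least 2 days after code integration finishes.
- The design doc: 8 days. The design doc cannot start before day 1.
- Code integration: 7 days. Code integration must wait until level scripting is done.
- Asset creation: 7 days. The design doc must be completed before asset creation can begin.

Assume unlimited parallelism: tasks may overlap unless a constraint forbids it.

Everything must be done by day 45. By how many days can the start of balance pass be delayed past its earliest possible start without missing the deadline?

7

The design doc cannot begin until its own release at day 1. It runs from day 1 to 1 + 8 = day 9.
Asset creation waits on the design doc (finishes day 9), so it starts at day 9 and finishes at 9 + 7 = day 16.
Level scripting needs all of asset creation (finishes day 16); the design doc (finishes day 9). That puts its earliest start at day 16; it finishes at 16 + 3 = day 19.
Code integration waits on level scripting (finishes day 19), so it starts at day 19 and finishes at 19 + 7 = day 26.
For balance pass: code integration (finishes day 26, plus 1-day gap → day 27); asset creation (finishes day 16). Taking the maximum gives a start of day 27, and it finishes at 27 + 8 = day 35.

Working backward from the deadline:
To finish by day 45, QA pass (duration 1) must start no later than day 44.
Balance pass has to be done before QA pass (must start by day 44, minus 2-day gap → day 42). That means finishing by day 42, i.e. starting by 42 − 8 = day 34.
So balance pass can start as early as day 27 and as late as day 34, giving 34 − 27 = 7 days of slack.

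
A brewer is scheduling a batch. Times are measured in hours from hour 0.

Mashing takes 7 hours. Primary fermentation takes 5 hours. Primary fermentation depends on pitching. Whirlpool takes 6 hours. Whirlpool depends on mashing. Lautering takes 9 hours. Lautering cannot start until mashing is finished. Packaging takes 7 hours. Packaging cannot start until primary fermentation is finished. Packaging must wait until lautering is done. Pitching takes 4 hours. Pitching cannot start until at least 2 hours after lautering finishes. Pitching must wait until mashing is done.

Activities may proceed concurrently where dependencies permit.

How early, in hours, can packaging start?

27

Nothing blocks mashing, so it runs from hour 0 to hour 7.
Lautering waits on mashing (finishes hour 7), so it starts at hour 7 and finishes at 7 + 9 = hour 16.
For pitching: lautering (finishes hour 16, plus 2-hour gap → hour 18); mashing (finishes hour 7). Taking the maximum gives a start of hour 18, and it finishes at 18 + 4 = hour 22.
After pitching (finishes hour 22), primary fermentation can start at hour 22 and finishes at hour 27.
Packaging waits on primary fermentation (finishes hour 27); lautering (finishes hour 16). The latest of these is hour 27, which is the earliest packaging can start.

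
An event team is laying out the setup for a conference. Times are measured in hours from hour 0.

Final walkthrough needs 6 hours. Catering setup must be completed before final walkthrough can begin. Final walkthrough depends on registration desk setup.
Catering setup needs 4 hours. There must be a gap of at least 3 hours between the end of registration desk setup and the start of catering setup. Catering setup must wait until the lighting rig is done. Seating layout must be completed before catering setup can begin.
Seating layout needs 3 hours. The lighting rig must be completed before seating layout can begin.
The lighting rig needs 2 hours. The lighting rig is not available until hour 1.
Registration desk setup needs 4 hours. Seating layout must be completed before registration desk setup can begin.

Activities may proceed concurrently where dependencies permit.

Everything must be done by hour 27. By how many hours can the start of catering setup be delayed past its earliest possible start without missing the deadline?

4

The lighting rig waits on its own release at hour 1, so it starts at hour 1 and finishes at 1 + 2 = hour 3.
Seating layout waits on the lighting rig (finishes hour 3), so it starts at hour 3 and finishes at 3 + 3 = hour 6.
Registration desk setup waits on seating layout (finishes hour 6), so it starts at hour 6 and finishes at 6 + 4 = hour 10.
Catering setup cannot start until registration desk setup (finishes hour 10, plus 3-hour gap → hour 13); the lighting rig (finishes hour 3); seating layout (finishes hour 6). The controlling bound is hour 13, so catering setup finishes at 13 + 4 = hour 17.

Working backward from the deadline:
Nothing follows final walkthrough; the deadline of hour 27 is its only limit. It must start by 27 − 6 = hour 21.
Catering setup has to be done before final walkthrough (must start by hour 21). That means finishing by hour 21, i.e. starting by 21 − 4 = hour 17.
So catering setup can start as early as hour 13 and as late as hour 17, giving 17 − 13 = 4 hours of slack.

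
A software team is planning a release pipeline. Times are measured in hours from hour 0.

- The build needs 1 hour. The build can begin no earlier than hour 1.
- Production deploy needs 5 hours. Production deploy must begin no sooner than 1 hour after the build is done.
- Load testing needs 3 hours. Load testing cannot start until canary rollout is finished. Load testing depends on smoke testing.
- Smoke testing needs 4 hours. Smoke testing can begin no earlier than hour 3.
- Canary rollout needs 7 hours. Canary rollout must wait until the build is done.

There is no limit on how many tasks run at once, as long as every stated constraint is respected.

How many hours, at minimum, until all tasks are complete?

12

Smoke testing waits on its own release at hour 3, so it starts at hour 3 and finishes at 3 + 4 = hour 7.
The build waits on its own release at hour 1, so it starts at hour 1 and finishes at 1 + 1 = hour 2.
After the build (finishes hour 2, plus 1-hour gap → hour 3), production deploy can start at hour 3 and finishes at hour 8.
Canary rollout cannot begin until the build (finishes hour 2). It runs from hour 2 to 2 + 7 = hour 9.
Load testing needs all of canary rollout (finishes hour 9); smoke testing (finishes hour 7). That puts its earliest start at hour 9; it finishes at 9 + 3 = hour 12.
All tasks are finished once the last one completes. Finish times: The build at 2, Smoke testing at 7, Canary rollout at 9, Load testing at 12, Production deploy at 8. The latest is hour 12.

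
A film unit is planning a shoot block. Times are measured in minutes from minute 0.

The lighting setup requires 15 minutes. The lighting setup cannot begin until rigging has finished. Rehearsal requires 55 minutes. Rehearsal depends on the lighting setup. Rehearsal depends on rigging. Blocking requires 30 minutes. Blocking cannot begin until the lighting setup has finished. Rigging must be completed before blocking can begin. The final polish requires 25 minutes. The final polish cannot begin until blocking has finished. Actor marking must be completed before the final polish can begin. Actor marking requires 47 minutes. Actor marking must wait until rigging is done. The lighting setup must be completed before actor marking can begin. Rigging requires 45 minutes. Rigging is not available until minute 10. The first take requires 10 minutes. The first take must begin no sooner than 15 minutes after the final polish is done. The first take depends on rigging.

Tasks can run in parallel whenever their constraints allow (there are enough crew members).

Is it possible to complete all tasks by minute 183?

Rigging cannot begin until its own release at minute 10. It runs from minute 10 to 10 + 45 = minute 55.
After rigging (finishes minute 55), the lighting setup can start at minute 55 and finishes at minute 70.
Rehearsal has to wait for the lighting setup (finishes minute 70); rigging (finishes minute 55). The latest of these is minute 70, so rehearsal runs minute 70 to 70 + 55 = minute 125.
Actor marking cannot start until rigging (finishes minute 55); the lighting setup (finishes minute 70). The controlling bound is minute 70, so actor marking finishes at 70 + 47 = minute 117.
Blocking has to wait for the lighting setup (finishes minute 70); rigging (finishes minute 55). The latest of these is minute 70, so blocking runs minute 70 to 70 + 30 = minute 100.
The final polish has to wait for blocking (finishes minute 100); actor marking (finishes minute 117). The latest of these is minute 117, so the final polish runs minute 117 to 117 + 25 = minute 142.
The first take needs all of the final polish (finishes minute 142, plus 15-minute gap → minute 157); rigging (finishes minute 55). That puts its earliest start at minute 157; it finishes at 157 + 10 = minute 167.
Every task is finished by minute 167, which is no later than the deadline of 183, so the schedule is feasible.

Yes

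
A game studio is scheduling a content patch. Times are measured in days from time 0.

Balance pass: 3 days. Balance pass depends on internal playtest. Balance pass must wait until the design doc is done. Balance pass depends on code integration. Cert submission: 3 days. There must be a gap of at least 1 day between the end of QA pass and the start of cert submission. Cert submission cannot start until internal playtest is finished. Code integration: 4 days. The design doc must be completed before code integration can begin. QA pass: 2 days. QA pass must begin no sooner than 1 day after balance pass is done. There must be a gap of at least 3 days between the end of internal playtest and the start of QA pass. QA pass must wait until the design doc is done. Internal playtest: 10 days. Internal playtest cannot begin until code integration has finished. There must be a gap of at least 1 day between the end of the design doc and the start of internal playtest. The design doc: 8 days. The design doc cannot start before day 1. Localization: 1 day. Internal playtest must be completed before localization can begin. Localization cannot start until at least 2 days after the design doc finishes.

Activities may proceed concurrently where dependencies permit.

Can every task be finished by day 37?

The design doc cannot begin until its own release at day 1. It runs from day 1 to 1 + 8 = day 9.
Code integration waits on the design doc (finishes day 9), so it starts at day 9 and finishes at 9 + 4 = day 13.
Internal playtest cannot start until code integration (finishes day 13); the design doc (finishes day 9, plus 1-day gap → day 10). The controlling bound is day 13, so internal playtest finishes at 13 + 10 = day 23.
For localization: internal playtest (finishes day 23); the design doc (finishes day 9, plus 2-day gap → day 11). Taking the maximum gives a start of day 23, and it finishes at 23 + 1 = day 24.
Balance pass needs all of internal playtest (finishes day 23); the design doc (finishes day 9); code integration (finishes day 13). That puts its earliest start at day 23; it finishes at 23 + 3 = day 26.
QA pass needs all of balance pass (finishes day 26, plus 1-day gap → day 27); internal playtest (finishes day 23, plus 3-day gap → day 26); the design doc (finishes day 9). That puts its earliest start at day 27; it finishes at 27 + 2 = day 29.
Cert submission needs all of QA pass (finishes day 29, plus 1-day gap → day 30); internal playtest (finishes day 23). That puts its earliest start at day 30; it finishes at 30 + 3 = day 33.
Every task is finished by day 33, which is no later than the deadline of 37, so the schedule is feasible.

Yes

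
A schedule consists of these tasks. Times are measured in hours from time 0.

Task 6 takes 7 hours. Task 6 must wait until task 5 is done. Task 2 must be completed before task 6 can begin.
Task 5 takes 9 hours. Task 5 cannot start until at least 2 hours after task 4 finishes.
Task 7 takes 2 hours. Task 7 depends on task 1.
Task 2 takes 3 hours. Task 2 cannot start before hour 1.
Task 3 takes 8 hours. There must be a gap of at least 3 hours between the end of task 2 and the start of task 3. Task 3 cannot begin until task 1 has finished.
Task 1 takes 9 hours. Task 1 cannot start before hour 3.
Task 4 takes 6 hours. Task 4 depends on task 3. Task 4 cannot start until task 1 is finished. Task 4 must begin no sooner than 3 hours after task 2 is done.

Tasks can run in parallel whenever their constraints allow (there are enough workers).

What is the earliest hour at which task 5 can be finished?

37

Task 2 waits on its own release at hour 1, so it starts at hour 1 and finishes at 1 + 3 = hour 4.
Task 1 waits on its own release at hour 3, so it starts at hour 3 and finishes at 3 + 9 = hour 12.
For task 3: task 2 (finishes hour 4, plus 3-hour gap → hour 7); task 1 (finishes hour 12). Taking the maximum gives a start of hour 12, and it finishes at 12 + 8 = hour 20.
Task 4 has to wait for task 3 (finishes hour 20); task 1 (finishes hour 12); task 2 (finishes hour 4, plus 3-hour gap → hour 7). The latest of these is hour 20, so task 4 runs hour 20 to 20 + 6 = hour 26.
After task 4 (finishes hour 26, plus 2-hour gap → hour 28), task 5 can start at hour 28 and finishes at hour 37.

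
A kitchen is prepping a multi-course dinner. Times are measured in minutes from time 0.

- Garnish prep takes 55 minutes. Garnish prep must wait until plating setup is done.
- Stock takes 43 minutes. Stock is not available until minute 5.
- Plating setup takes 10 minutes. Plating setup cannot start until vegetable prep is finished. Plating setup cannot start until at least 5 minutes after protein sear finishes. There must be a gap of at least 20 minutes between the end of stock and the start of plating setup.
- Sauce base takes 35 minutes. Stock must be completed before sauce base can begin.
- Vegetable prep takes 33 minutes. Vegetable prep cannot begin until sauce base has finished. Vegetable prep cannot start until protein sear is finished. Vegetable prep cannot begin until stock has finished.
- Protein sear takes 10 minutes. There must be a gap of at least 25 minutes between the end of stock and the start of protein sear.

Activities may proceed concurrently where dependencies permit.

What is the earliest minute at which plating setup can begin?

116

After its own release at minute 5, stock can start at minute 5 and finishes at minute 48.
Protein sear waits on stock (finishes minute 48, plus 25-minute gap → minute 73), so it starts at minute 73 and finishes at 73 + 10 = minute 83.
Sauce base waits on stock (finishes minute 48), so it starts at minute 48 and finishes at 48 + 35 = minute 83.
Vegetable prep cannot start until sauce base (finishes minute 83); protein sear (finishes minute 83); stock (finishes minute 48). The controlling bound is minute 83, so vegetable prep finishes at 83 + 33 = minute 116.
Plating setup waits on vegetable prep (finishes minute 116); protein sear (finishes minute 83, plus 5-minute gap → minute 88); stock (finishes minute 48, plus 20-minute gap → minute 68). The latest of these is minute 116, which is the earliest plating setup can start.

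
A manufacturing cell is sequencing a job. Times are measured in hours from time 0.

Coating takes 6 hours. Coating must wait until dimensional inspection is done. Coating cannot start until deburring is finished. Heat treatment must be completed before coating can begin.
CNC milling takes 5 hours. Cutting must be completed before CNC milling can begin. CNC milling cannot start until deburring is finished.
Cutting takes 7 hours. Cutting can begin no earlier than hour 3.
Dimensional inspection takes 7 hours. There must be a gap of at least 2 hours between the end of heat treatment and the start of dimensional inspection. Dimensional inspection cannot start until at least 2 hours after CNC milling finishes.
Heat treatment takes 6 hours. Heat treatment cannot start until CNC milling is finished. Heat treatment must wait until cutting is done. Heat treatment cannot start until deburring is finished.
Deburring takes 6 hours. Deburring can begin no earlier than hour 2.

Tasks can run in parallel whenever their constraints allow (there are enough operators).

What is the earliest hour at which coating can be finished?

36

Deburring waits on its own release at hour 2, so it starts at hour 2 and finishes at 2 + 6 = hour 8.
Cutting waits on its own release at hour 3, so it starts at hour 3 and finishes at 3 + 7 = hour 10.
CNC milling cannot start until cutting (finishes hour 10); deburring (finishes hour 8). The controlling bound is hour 10, so CNC milling finishes at 10 + 5 = hour 15.
Heat treatment needs all of CNC milling (finishes hour 15); cutting (finishes hour 10); deburring (finishes hour 8). That puts its earliest start at hour 15; it finishes at 15 + 6 = hour 21.
For dimensional inspection: heat treatment (finishes hour 21, plus 2-hour gap → hour 23); CNC milling (finishes hour 15, plus 2-hour gap → hour 17). Taking the maximum gives a start of hour 23, and it finishes at 23 + 7 = hour 30.
Coating has to wait for dimensional inspection (finishes hour 30); deburring (finishes hour 8); heat treatment (finishes hour 21). The latest of these is hour 30, so coating runs hour 30 to 30 + 6 = hour 36.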